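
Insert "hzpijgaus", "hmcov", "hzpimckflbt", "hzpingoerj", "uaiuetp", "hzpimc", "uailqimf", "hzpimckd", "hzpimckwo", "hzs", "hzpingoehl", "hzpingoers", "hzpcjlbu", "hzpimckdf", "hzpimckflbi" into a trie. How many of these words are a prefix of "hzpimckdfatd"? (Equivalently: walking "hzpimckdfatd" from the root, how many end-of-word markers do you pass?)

Traverse "hzpimckdfatd" character by character; count nodes along the way that are marked as word ends.
Prefixes of the query that are stored words: "hzpimc", "hzpimckd", "hzpimckdf"
Count: 3

3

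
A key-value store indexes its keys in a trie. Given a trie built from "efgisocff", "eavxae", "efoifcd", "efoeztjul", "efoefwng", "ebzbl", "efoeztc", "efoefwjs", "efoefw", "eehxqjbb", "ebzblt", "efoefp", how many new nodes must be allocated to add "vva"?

3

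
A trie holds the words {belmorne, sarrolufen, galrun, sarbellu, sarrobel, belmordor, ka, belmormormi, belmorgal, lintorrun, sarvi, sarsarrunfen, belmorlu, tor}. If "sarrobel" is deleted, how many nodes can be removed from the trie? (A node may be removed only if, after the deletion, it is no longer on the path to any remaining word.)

3

Walk "sarrobel" from the leaf back toward the root, removing each node that no remaining word uses.
The suffix "bel" (3 nodes) is used only by "sarrobel"; the node for "sarro" still has the child "l", so pruning stops there.
Nodes removed: 3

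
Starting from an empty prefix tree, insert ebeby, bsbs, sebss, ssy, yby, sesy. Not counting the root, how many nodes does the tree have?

21

Trie structure (* marks end of a word):
(root)
├─ b
│  └─ s
│     └─ b
│        └─ s *
├─ e
│  └─ b
│     └─ e
│        └─ b
│           └─ y *
├─ s
│  ├─ e
│  │  ├─ b
│  │  │  └─ s
│  │  │     └─ s *
│  │  └─ s
│  │     └─ y *
│  └─ s
│     └─ y *
└─ y
   └─ b
      └─ y *
Counting every labelled node above: 21.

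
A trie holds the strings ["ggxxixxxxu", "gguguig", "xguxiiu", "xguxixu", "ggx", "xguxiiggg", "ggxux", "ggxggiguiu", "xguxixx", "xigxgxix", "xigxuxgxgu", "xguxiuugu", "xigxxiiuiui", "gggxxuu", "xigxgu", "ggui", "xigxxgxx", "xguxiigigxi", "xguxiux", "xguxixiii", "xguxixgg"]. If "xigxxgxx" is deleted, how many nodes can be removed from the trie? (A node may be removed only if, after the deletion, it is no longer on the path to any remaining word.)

3

Walk "xigxxgxx" from the leaf back toward the root, removing each node that no remaining word uses.
The suffix "gxx" (3 nodes) is used only by "xigxxgxx"; the node for "xigxx" still has the child "i", so pruning stops there.
Nodes removed: 3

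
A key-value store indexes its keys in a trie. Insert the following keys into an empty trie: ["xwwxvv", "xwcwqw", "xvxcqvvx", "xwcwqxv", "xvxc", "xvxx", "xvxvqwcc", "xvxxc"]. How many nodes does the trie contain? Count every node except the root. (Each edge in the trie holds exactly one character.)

26

Trie structure (* marks end of a word):
(root)
└─ x
   ├─ v
   │  └─ x
   │     ├─ c *
   │     │  └─ q
   │     │     └─ v
   │     │        └─ v
   │     │           └─ x *
   │     ├─ v
   │     │  └─ q
   │     │     └─ w
   │     │        └─ c
   │     │           └─ c *
   │     └─ x *
   │        └─ c *
   └─ w
      ├─ c
      │  └─ w
      │     └─ q
      │        ├─ w *
      │        └─ x
      │           └─ v *
      └─ w
         └─ x
            └─ v
               └─ v *
Counting every labelled node above: 26.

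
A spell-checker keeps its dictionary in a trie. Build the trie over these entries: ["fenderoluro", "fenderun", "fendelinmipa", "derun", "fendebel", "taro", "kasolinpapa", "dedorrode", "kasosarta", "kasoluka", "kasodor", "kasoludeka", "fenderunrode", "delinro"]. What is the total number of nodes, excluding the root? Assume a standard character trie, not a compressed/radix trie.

74

Count nodes per top-level branch (shared prefixes stored once):
  'd'-branch (dedorrode, delinro, derun): 17 nodes
  'f'-branch (fendebel, fendelinmipa, fenderoluro, fenderun, fenderunrode): 27 nodes
  'k'-branch (kasodor, kasolinpapa, kasoludeka, kasoluka, kasosarta): 26 nodes
  't'-branch (taro): 4 nodes
Sum: 74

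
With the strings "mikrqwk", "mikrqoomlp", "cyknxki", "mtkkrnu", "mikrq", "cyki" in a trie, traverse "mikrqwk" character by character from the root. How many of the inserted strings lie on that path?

Traverse "mikrqwk" character by character; count nodes along the way that are marked as word ends.
Prefixes of the query that are stored words: "mikrq", "mikrqwk"
Count: 2

2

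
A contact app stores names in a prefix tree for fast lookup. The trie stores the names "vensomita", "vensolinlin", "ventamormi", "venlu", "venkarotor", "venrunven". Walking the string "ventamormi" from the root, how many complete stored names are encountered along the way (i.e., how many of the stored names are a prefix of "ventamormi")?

Traverse "ventamormi" character by character; count nodes along the way that are marked as word ends.
Prefixes of the query that are stored words: "ventamormi"
Count: 1

1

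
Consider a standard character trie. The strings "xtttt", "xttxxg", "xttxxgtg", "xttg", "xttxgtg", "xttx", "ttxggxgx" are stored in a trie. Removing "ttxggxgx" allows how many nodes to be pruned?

Walk "ttxggxgx" from the leaf back toward the root, removing each node that no remaining word uses.
No other word shares any prefix with "ttxggxgx", so all 8 of its nodes go.
Nodes removed: 8

8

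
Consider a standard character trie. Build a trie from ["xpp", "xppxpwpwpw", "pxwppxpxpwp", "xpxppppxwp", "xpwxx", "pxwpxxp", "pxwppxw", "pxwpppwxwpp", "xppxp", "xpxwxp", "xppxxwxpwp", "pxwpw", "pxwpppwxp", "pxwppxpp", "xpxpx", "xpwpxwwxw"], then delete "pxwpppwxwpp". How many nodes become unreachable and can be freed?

3

A node on "pxwpppwxwpp"'s path can go only if nothing else ends at it or branches off below it.
The suffix "wpp" (3 nodes) is used only by "pxwpppwxwpp"; the node for "pxwpppwx" still has the child "p", so pruning stops there.
Nodes removed: 3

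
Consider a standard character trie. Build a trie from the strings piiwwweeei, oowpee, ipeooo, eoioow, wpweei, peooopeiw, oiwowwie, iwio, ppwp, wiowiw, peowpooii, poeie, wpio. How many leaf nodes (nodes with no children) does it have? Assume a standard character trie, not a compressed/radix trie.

Leaves are exactly the stored words that no other stored word extends.
Those words: "eoioow", "ipeooo", "iwio", "oiwowwie", "oowpee", "peooopeiw", "peowpooii", "piiwwweeei", "poeie", "ppwp", "wiowiw", "wpio", "wpweei"
Leaf count: 13

13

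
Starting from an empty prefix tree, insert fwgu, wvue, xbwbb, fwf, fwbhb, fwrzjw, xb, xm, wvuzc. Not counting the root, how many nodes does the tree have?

24

Trie structure (* marks end of a word):
(root)
├─ f
│  └─ w
│     ├─ b
│     │  └─ h
│     │     └─ b *
│     ├─ f *
│     ├─ g
│     │  └─ u *
│     └─ r
│        └─ z
│           └─ j
│              └─ w *
├─ w
│  └─ v
│     └─ u
│        ├─ e *
│        └─ z
│           └─ c *
└─ x
   ├─ b *
   │  └─ w
   │     └─ b
   │        └─ b *
   └─ m *
Counting every labelled node above: 24.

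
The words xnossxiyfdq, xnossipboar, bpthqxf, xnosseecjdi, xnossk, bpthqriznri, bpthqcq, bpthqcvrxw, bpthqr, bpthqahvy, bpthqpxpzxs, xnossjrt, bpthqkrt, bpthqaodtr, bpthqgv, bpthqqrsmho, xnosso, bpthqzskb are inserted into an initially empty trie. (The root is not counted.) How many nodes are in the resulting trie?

76

Trace insertions, counting only characters that open a new branch:
  "xnossxiyfdq" → 11 new (x, n, o, s, s, x, i, y, f, d, q)
  "xnossipboar" → prefix "xnoss" already present; 6 new (i, p, b, o, a, r)
  "bpthqxf" → 7 new (b, p, t, h, q, x, f)
  "xnosseecjdi" → prefix "xnoss" already present; 6 new (e, e, c, j, d, i)
  "xnossk" → prefix "xnoss" already present; 1 new (k)
  "bpthqriznri" → prefix "bpthq" already present; 6 new (r, i, z, n, r, i)
  "bpthqcq" → prefix "bpthq" already present; 2 new (c, q)
  "bpthqcvrxw" → prefix "bpthqc" already present; 4 new (v, r, x, w)
  "bpthqr" → prefix "bpthqr" already present; 0 new (none)
  "bpthqahvy" → prefix "bpthq" already present; 4 new (a, h, v, y)
  "bpthqpxpzxs" → prefix "bpthq" already present; 6 new (p, x, p, z, x, s)
  "xnossjrt" → prefix "xnoss" already present; 3 new (j, r, t)
  "bpthqkrt" → prefix "bpthq" already present; 3 new (k, r, t)
  "bpthqaodtr" → prefix "bpthqa" already present; 4 new (o, d, t, r)
  "bpthqgv" → prefix "bpthq" already present; 2 new (g, v)
  "bpthqqrsmho" → prefix "bpthq" already present; 6 new (q, r, s, m, h, o)
  "xnosso" → prefix "xnoss" already present; 1 new (o)
  "bpthqzskb" → prefix "bpthq" already present; 4 new (z, s, k, b)
Total nodes = 11 + 6 + 7 + 6 + 1 + 6 + 2 + 4 + 0 + 4 + 6 + 3 + 3 + 4 + 2 + 6 + 1 + 4 = 76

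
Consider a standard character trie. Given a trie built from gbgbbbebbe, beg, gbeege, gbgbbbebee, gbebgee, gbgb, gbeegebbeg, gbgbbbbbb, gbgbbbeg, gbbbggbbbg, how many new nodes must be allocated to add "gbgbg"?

1

Walking "gbgbg" from the root, the first 4 characters ("gbgb") follow existing edges; "g" is the first miss.
So 5 − 4 = 1 new nodes.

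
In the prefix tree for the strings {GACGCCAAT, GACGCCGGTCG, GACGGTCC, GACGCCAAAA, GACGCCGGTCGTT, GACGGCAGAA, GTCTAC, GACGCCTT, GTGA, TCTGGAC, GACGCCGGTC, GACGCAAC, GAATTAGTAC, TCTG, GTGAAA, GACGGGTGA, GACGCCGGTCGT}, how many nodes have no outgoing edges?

12

A leaf is a node with no children — equivalently, the end of a word that is not a proper prefix of any other stored word.
Those words: "GAATTAGTAC", "GACGCAAC", "GACGCCAAAA", "GACGCCAAT", "GACGCCGGTCGTT", "GACGCCTT", "GACGGCAGAA", "GACGGGTGA", "GACGGTCC", "GTCTAC", "GTGAAA", "TCTGGAC"
Leaf count: 12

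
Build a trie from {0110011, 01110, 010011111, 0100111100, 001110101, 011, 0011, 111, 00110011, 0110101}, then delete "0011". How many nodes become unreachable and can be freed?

0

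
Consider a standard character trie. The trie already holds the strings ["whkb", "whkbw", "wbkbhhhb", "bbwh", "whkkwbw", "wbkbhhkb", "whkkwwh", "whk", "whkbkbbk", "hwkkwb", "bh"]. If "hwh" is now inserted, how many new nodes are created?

1

The longest prefix of "hwh" already in the trie is "hw" (length 2).
New nodes needed: |"hwh"| − 2 = 3 − 2 = 1.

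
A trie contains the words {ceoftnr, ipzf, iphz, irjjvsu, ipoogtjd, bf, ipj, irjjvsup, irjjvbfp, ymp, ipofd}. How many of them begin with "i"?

Walk to "i"; the words in its subtree are exactly those with that prefix.
Matches: "iphz", "ipj", "ipofd", "ipoogtjd", "ipzf", "irjjvbfp", "irjjvsu", "irjjvsup"
Count: 8

8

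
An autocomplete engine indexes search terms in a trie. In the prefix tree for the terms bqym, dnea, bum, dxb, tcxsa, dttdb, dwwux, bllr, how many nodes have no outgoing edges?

8

Leaves are exactly the stored words that no other stored word extends.
Those words: "bllr", "bqym", "bum", "dnea", "dttdb", "dwwux", "dxb", "tcxsa"
Leaf count: 8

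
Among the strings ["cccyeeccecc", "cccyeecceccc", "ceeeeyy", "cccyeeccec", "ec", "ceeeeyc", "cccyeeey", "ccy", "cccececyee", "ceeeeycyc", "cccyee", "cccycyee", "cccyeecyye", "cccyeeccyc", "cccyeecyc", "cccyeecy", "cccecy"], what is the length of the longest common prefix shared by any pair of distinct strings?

Look for the deepest trie node that still has at least two words in its subtree.
"cccyeeccecc" and "cccyeecceccc" agree on "cccyeeccecc" (11 characters) before diverging; nothing deeper is shared.
Longest shared-prefix length: 11

11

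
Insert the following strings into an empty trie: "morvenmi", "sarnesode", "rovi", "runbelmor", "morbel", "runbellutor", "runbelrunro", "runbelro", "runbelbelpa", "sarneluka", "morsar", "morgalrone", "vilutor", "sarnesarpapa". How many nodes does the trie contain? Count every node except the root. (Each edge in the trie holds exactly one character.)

Count nodes per top-level branch (shared prefixes stored once):
  'm'-branch (morbel, morgalrone, morsar, morvenmi): 21 nodes
  'r'-branch (rovi, runbelbelpa, runbellutor, runbelmor, runbelro, runbelrunro): 28 nodes
  's'-branch (sarneluka, sarnesarpapa, sarnesode): 19 nodes
  'v'-branch (vilutor): 7 nodes
Sum: 75

75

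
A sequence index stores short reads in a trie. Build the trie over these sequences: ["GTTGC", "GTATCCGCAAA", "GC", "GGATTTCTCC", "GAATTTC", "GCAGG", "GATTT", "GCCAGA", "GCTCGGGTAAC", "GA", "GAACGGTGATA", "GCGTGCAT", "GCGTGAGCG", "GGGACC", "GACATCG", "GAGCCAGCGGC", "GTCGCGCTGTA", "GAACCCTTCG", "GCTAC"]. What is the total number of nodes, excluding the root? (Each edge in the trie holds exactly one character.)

102

Trace insertions, counting only characters that open a new branch:
  "GTTGC" → 5 new (G, T, T, G, C)
  "GTATCCGCAAA" → prefix "GT" already present; 9 new (A, T, C, C, G, C, A, A, A)
  "GC" → prefix "G" already present; 1 new (C)
  "GGATTTCTCC" → prefix "G" already present; 9 new (G, A, T, T, T, C, T, C, C)
  "GAATTTC" → prefix "G" already present; 6 new (A, A, T, T, T, C)
  "GCAGG" → prefix "GC" already present; 3 new (A, G, G)
  "GATTT" → prefix "GA" already present; 3 new (T, T, T)
  "GCCAGA" → prefix "GC" already present; 4 new (C, A, G, A)
  "GCTCGGGTAAC" → prefix "GC" already present; 9 new (T, C, G, G, G, T, A, A, C)
  "GA" → prefix "GA" already present; 0 new (none)
  "GAACGGTGATA" → prefix "GAA" already present; 8 new (C, G, G, T, G, A, T, A)
  "GCGTGCAT" → prefix "GC" already present; 6 new (G, T, G, C, A, T)
  "GCGTGAGCG" → prefix "GCGTG" already present; 4 new (A, G, C, G)
  "GGGACC" → prefix "GG" already present; 4 new (G, A, C, C)
  "GACATCG" → prefix "GA" already present; 5 new (C, A, T, C, G)
  "GAGCCAGCGGC" → prefix "GA" already present; 9 new (G, C, C, A, G, C, G, G, C)
  "GTCGCGCTGTA" → prefix "GT" already present; 9 new (C, G, C, G, C, T, G, T, A)
  "GAACCCTTCG" → prefix "GAAC" already present; 6 new (C, C, T, T, C, G)
  "GCTAC" → prefix "GCT" already present; 2 new (A, C)
Total nodes = 5 + 9 + 1 + 9 + 6 + 3 + 3 + 4 + 9 + 0 + 8 + 6 + 4 + 4 + 5 + 9 + 9 + 6 + 2 = 102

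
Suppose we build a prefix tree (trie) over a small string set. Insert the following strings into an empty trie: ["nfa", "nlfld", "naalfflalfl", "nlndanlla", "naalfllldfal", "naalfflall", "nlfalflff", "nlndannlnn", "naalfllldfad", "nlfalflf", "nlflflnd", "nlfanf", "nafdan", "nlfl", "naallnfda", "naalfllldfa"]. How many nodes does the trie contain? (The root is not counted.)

Count nodes per top-level branch (shared prefixes stored once):
  'n'-branch (naalfflalfl, naalfflall, naalfllldfa, naalfllldfad, naalfllldfal, naallnfda, nafdan, nfa, nlfalflf, nlfalflff, nlfanf, nlfl, nlfld, nlflflnd, nlndanlla, nlndannlnn): 58 nodes
Sum: 58

58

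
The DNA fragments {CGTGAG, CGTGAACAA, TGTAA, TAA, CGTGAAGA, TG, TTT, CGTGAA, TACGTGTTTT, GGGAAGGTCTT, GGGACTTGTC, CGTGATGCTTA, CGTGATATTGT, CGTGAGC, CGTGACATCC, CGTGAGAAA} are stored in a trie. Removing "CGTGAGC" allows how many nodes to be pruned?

1

Walk "CGTGAGC" from the leaf back toward the root, removing each node that no remaining word uses.
The suffix "C" (1 node) is used only by "CGTGAGC"; the node for "CGTGAG" still has the child "A", so pruning stops there.
Nodes removed: 1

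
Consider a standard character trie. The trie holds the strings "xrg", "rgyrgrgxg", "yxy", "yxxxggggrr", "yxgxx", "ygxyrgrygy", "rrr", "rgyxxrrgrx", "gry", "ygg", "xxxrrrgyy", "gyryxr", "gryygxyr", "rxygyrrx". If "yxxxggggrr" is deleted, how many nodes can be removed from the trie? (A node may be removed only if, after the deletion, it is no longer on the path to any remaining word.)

8

Walk "yxxxggggrr" from the leaf back toward the root, removing each node that no remaining word uses.
The suffix "xxggggrr" (8 nodes) is used only by "yxxxggggrr"; the node for "yx" still has the child "y", so pruning stops there.
Nodes removed: 8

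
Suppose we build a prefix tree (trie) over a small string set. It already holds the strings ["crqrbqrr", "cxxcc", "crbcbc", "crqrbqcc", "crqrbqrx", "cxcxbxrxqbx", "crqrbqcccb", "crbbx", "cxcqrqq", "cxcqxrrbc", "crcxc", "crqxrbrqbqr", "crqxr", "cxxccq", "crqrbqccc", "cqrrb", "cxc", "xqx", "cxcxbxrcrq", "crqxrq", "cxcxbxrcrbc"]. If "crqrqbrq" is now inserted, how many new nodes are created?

"crqr" is already a path in the trie; the remaining "qbrq" must be added.
Each of the 4 remaining characters creates one node.

4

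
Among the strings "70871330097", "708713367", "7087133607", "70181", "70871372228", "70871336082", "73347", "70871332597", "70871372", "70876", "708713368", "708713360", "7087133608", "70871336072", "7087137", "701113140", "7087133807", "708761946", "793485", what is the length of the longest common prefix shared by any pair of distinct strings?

10

The deepest shared node is where two words last agree before diverging.
"7087133607" and "70871336072" agree on "7087133607" (10 characters) before diverging; nothing deeper is shared.
Longest shared-prefix length: 10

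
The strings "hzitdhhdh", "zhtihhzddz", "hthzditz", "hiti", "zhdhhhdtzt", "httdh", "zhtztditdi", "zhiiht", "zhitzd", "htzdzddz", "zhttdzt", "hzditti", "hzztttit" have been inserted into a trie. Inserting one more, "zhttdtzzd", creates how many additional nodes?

4

Walking "zhttdtzzd" from the root, the first 5 characters ("zhttd") follow existing edges; "t" is the first miss.
New nodes needed: |"zhttdtzzd"| − 5 = 9 − 5 = 4.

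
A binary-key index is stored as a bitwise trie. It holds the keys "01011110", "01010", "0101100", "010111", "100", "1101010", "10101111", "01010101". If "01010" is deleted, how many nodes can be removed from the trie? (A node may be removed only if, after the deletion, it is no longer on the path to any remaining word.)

Walk "01010" from the leaf back toward the root, removing each node that no remaining word uses.
Every node on "01010" is still needed (e.g. by "01010101"), so nothing is freed.
Nodes removed: 0

0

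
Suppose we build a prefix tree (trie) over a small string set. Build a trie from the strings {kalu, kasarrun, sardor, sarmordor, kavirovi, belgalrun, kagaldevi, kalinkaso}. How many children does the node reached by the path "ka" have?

4

The children of the "ka" node are the distinct next characters among strings starting with "ka".
Characters that immediately follow "ka" among the stored strings: {g, l, s, v}.
That node has 4 child edges.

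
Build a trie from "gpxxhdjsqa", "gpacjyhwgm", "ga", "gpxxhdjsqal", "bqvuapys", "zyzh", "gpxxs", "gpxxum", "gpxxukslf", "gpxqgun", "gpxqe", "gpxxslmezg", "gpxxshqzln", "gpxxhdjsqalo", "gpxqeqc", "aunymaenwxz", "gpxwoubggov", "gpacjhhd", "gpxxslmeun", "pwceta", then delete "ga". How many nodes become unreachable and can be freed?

Walk "ga" from the leaf back toward the root, removing each node that no remaining word uses.
The suffix "a" (1 node) is used only by "ga"; the node for "g" still has the child "p", so pruning stops there.
Nodes removed: 1

1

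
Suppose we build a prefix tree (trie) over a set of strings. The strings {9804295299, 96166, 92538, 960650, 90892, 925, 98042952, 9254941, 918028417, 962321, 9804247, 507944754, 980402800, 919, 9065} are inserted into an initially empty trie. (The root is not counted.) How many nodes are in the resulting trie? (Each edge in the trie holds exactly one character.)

61

Trace insertions, counting only characters that open a new branch:
  "9804295299" → 10 new (9, 8, 0, 4, 2, 9, 5, 2, 9, 9)
  "96166" → prefix "9" already present; 4 new (6, 1, 6, 6)
  "92538" → prefix "9" already present; 4 new (2, 5, 3, 8)
  "960650" → prefix "96" already present; 4 new (0, 6, 5, 0)
  "90892" → prefix "9" already present; 4 new (0, 8, 9, 2)
  "925" → prefix "925" already present; 0 new (none)
  "98042952" → prefix "98042952" already present; 0 new (none)
  "9254941" → prefix "925" already present; 4 new (4, 9, 4, 1)
  "918028417" → prefix "9" already present; 8 new (1, 8, 0, 2, 8, 4, 1, 7)
  "962321" → prefix "96" already present; 4 new (2, 3, 2, 1)
  "9804247" → prefix "98042" already present; 2 new (4, 7)
  "507944754" → 9 new (5, 0, 7, 9, 4, 4, 7, 5, 4)
  "980402800" → prefix "9804" already present; 5 new (0, 2, 8, 0, 0)
  "919" → prefix "91" already present; 1 new (9)
  "9065" → prefix "90" already present; 2 new (6, 5)
Total nodes = 10 + 4 + 4 + 4 + 4 + 0 + 0 + 4 + 8 + 4 + 2 + 9 + 5 + 1 + 2 = 61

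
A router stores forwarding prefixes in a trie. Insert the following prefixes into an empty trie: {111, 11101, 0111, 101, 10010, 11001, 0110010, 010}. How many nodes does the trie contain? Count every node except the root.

Count nodes per top-level branch (shared prefixes stored once):
  '0'-branch (010, 0110010, 0111): 9 nodes
  '1'-branch (10010, 101, 11001, 111, 11101): 13 nodes
Sum: 22

22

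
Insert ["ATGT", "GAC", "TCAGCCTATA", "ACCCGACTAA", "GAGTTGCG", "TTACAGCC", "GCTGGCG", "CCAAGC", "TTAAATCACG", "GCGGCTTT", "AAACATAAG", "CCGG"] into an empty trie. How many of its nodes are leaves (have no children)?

Leaves are exactly the stored words that no other stored word extends.
Those words: "AAACATAAG", "ACCCGACTAA", "ATGT", "CCAAGC", "CCGG", "GAC", "GAGTTGCG", "GCGGCTTT", "GCTGGCG", "TCAGCCTATA", "TTAAATCACG", "TTACAGCC"
Leaf count: 12

12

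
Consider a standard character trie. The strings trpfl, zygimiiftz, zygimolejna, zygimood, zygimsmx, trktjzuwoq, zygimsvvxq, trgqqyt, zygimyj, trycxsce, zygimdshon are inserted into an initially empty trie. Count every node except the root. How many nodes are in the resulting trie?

For each word, the new-node count is its length minus the longest prefix already in the trie:
  "trpfl" → 5 new (t, r, p, f, l)
  "zygimiiftz" → 10 new (z, y, g, i, m, i, i, f, t, z)
  "zygimolejna" → prefix "zygim" already present; 6 new (o, l, e, j, n, a)
  "zygimood" → prefix "zygimo" already present; 2 new (o, d)
  "zygimsmx" → prefix "zygim" already present; 3 new (s, m, x)
  "trktjzuwoq" → prefix "tr" already present; 8 new (k, t, j, z, u, w, o, q)
  "zygimsvvxq" → prefix "zygims" already present; 4 new (v, v, x, q)
  "trgqqyt" → prefix "tr" already present; 5 new (g, q, q, y, t)
  "zygimyj" → prefix "zygim" already present; 2 new (y, j)
  "trycxsce" → prefix "tr" already present; 6 new (y, c, x, s, c, e)
  "zygimdshon" → prefix "zygim" already present; 5 new (d, s, h, o, n)
Total nodes = 5 + 10 + 6 + 2 + 3 + 8 + 4 + 5 + 2 + 6 + 5 = 56

56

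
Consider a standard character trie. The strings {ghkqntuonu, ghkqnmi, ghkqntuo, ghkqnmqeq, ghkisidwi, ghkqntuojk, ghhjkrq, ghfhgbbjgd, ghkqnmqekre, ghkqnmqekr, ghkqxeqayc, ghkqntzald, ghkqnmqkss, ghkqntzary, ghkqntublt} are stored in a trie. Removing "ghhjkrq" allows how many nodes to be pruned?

5

Walk "ghhjkrq" from the leaf back toward the root, removing each node that no remaining word uses.
The suffix "hjkrq" (5 nodes) is used only by "ghhjkrq"; the node for "gh" still has the child "k", so pruning stops there.
Nodes removed: 5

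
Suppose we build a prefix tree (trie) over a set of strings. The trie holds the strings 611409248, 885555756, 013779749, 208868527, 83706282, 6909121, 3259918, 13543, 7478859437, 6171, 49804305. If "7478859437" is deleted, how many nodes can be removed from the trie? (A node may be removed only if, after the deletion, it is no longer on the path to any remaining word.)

After clearing the end-marker at "7478859437", prune upward until reaching a node still needed by another word.
No other word shares any prefix with "7478859437", so all 10 of its nodes go.
Nodes removed: 10

10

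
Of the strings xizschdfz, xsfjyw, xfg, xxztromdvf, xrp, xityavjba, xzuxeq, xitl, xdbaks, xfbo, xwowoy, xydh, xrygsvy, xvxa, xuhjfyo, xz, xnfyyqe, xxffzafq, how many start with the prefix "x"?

18

Traverse to the node for "x", then collect every word in that subtree.
Words under "x": xdbaks, xfbo, xfg, xitl, xityavjba, xizschdfz, xnfyyqe, xrp, xrygsvy, xsfjyw, xuhjfyo, xvxa, xwowoy, xxffzafq, xxztromdvf, xydh, xz, xzuxeq
Count: 18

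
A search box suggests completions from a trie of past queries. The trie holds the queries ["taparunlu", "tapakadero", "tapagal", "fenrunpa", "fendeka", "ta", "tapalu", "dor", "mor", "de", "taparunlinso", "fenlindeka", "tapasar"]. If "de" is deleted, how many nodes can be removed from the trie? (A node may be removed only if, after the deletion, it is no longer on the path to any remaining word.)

A node on "de"'s path can go only if nothing else ends at it or branches off below it.
The suffix "e" (1 node) is used only by "de"; the node for "d" still has the child "o", so pruning stops there.
Nodes removed: 1

1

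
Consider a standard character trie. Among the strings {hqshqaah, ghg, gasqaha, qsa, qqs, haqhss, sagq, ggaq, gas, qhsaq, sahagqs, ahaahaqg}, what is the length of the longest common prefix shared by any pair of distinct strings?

Look for the deepest trie node that still has at least two words in its subtree.
e.g. "gas" and "gasqaha" share the prefix "gas" of length 3; no pair shares a longer one.
Longest shared-prefix length: 3

3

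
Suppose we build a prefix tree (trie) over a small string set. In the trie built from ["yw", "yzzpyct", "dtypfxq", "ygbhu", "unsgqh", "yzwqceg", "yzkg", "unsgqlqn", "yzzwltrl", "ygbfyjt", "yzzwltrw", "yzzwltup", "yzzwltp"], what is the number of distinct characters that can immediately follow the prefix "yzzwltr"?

The children of the "yzzwltr" node are the distinct next characters among strings starting with "yzzwltr".
Characters that immediately follow "yzzwltr" among the stored strings: {l, w}.
That node has 2 child edges.

2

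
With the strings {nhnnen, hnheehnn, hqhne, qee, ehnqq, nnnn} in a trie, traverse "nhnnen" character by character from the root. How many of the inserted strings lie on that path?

Traverse "nhnnen" character by character; count nodes along the way that are marked as word ends.
Prefixes of the query that are stored words: "nhnnen"
Count: 1

1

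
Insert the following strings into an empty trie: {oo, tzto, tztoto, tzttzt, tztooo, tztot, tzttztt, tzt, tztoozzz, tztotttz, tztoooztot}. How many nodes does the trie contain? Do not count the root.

24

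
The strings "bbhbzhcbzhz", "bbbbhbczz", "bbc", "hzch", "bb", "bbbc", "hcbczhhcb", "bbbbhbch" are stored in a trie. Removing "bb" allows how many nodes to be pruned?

0

A node on "bb"'s path can go only if nothing else ends at it or branches off below it.
Every node on "bb" is still needed (e.g. by "bbhbzhcbzhz"), so nothing is freed.
Nodes removed: 0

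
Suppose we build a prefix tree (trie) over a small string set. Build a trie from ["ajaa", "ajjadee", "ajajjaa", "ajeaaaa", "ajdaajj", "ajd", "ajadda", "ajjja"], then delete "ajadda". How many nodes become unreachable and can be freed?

A node on "ajadda"'s path can go only if nothing else ends at it or branches off below it.
The suffix "dda" (3 nodes) is used only by "ajadda"; the node for "aja" still has the child "a", so pruning stops there.
Nodes removed: 3

3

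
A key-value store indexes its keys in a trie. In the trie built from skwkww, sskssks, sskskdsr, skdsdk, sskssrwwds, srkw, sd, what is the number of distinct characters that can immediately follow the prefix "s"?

4

The children of the "s" node are the distinct next characters among strings starting with "s".
Characters that immediately follow "s" among the stored strings: {d, k, r, s}.
That node has 4 child edges.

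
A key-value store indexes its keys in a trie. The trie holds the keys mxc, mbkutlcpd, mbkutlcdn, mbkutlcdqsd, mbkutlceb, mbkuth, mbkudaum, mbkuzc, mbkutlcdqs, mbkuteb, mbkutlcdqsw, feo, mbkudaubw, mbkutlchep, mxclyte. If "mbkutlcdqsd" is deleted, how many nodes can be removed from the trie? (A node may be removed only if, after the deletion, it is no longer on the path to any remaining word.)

After clearing the end-marker at "mbkutlcdqsd", prune upward until reaching a node still needed by another word.
The suffix "d" (1 node) is used only by "mbkutlcdqsd"; the node for "mbkutlcdqs" still has the child "w", so pruning stops there.
Nodes removed: 1

1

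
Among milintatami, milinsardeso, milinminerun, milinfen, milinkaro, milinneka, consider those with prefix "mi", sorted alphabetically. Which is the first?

Filter for "mi…" and sort: "milinfen", "milinkaro", "milinminerun", "milinneka", "milinsardeso", "milintatami"
The 1st is milinfen.

milinfen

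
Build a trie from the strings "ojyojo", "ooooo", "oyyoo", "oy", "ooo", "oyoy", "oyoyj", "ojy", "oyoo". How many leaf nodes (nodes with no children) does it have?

Leaves are exactly the stored words that no other stored word extends.
Those words: "ojyojo", "ooooo", "oyoo", "oyoyj", "oyyoo"
Leaf count: 5

5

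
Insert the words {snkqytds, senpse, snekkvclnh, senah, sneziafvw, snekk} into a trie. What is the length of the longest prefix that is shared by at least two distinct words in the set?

5

The deepest shared node is where two words last agree before diverging.
"snekk" and "snekkvclnh" agree on "snekk" (5 characters) before diverging; nothing deeper is shared.
Longest shared-prefix length: 5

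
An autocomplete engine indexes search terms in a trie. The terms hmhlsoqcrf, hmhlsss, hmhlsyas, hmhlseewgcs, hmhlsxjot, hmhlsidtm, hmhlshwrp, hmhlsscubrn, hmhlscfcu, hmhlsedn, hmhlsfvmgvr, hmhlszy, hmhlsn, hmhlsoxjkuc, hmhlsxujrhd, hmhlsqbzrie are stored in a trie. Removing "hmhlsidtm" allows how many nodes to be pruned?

Walk "hmhlsidtm" from the leaf back toward the root, removing each node that no remaining word uses.
The suffix "idtm" (4 nodes) is used only by "hmhlsidtm"; the node for "hmhls" still has the child "o", so pruning stops there.
Nodes removed: 4

4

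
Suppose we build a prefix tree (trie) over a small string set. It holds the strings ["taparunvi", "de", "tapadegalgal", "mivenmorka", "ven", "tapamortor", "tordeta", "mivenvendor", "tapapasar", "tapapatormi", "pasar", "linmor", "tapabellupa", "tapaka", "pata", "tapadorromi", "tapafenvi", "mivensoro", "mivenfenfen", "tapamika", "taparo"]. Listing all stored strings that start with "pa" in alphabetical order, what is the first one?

Filter for "pa…" and sort: "pasar", "pata"
Position 1: pasar

pasar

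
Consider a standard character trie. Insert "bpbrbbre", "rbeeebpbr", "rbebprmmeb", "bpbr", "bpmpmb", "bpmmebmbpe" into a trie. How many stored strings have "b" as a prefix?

4

Walk to "b"; the words in its subtree are exactly those with that prefix.
Words under "b": bpbr, bpbrbbre, bpmmebmbpe, bpmpmb
Count: 4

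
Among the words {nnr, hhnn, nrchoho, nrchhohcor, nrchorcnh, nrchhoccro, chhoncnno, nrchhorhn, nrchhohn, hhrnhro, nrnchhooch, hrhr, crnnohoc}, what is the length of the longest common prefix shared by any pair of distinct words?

Equivalently: take the maximum, over all pairs, of their longest common prefix length.
"nrchhohcor" and "nrchhohn" agree on "nrchhoh" (7 characters) before diverging; nothing deeper is shared.
Longest shared-prefix length: 7

7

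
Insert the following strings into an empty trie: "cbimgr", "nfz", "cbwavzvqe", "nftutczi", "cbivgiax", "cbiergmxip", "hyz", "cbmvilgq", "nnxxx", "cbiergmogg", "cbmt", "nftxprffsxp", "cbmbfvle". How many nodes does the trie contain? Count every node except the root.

Count nodes per top-level branch (shared prefixes stored once):
  'c'-branch (cbiergmogg, cbiergmxip, cbimgr, cbivgiax, cbmbfvle, cbmt, cbmvilgq, cbwavzvqe): 40 nodes
  'h'-branch (hyz): 3 nodes
  'n'-branch (nftutczi, nftxprffsxp, nfz, nnxxx): 21 nodes
Sum: 64

64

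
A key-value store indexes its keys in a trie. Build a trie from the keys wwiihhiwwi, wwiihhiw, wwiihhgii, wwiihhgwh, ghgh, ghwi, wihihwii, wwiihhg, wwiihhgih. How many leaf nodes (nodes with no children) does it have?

7

Leaves are exactly the stored words that no other stored word extends.
Those words: "ghgh", "ghwi", "wihihwii", "wwiihhgih", "wwiihhgii", "wwiihhgwh", "wwiihhiwwi"
Leaf count: 7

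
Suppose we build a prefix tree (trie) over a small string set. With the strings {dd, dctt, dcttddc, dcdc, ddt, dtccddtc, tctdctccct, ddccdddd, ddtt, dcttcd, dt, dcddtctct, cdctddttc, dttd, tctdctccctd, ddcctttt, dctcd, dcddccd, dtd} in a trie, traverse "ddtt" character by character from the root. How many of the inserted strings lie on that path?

Traverse "ddtt" character by character; count nodes along the way that are marked as word ends.
Prefixes of the query that are stored words: "dd", "ddt", "ddtt"
Count: 3

3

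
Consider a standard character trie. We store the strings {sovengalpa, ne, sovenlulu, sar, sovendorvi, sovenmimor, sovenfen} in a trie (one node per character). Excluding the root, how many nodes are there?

31

Count nodes per top-level branch (shared prefixes stored once):
  'n'-branch (ne): 2 nodes
  's'-branch (sar, sovendorvi, sovenfen, sovengalpa, sovenlulu, sovenmimor): 29 nodes
Sum: 31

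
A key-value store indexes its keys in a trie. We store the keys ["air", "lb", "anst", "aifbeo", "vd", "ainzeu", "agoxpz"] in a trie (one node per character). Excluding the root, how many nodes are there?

Insert word by word; a character creates a node only if that edge doesn't already exist:
  "air" → 3 new (a, i, r)
  "lb" → 2 new (l, b)
  "anst" → prefix "a" already present; 3 new (n, s, t)
  "aifbeo" → prefix "ai" already present; 4 new (f, b, e, o)
  "vd" → 2 new (v, d)
  "ainzeu" → prefix "ai" already present; 4 new (n, z, e, u)
  "agoxpz" → prefix "a" already present; 5 new (g, o, x, p, z)
Total nodes = 3 + 2 + 3 + 4 + 2 + 4 + 5 = 23

23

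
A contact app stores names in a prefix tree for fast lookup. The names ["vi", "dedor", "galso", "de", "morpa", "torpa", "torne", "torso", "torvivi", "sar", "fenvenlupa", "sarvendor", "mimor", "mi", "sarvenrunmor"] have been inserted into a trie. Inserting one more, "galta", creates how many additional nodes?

The longest prefix of "galta" already in the trie is "gal" (length 3).
New nodes needed: |"galta"| − 3 = 5 − 3 = 2.

2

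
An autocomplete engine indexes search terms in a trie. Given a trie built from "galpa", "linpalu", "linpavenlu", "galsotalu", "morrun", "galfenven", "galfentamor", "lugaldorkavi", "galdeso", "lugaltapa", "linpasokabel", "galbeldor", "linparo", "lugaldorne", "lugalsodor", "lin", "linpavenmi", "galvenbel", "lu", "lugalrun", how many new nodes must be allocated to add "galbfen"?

3

The longest prefix of "galbfen" already in the trie is "galb" (length 4).
So 7 − 4 = 3 new nodes.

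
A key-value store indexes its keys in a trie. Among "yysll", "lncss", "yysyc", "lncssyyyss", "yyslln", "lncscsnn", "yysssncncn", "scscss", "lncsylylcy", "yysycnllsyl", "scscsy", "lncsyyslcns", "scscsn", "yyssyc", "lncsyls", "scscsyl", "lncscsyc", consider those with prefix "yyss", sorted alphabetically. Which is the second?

yyssyc

Words with prefix "yyss", in lexicographic order: "yysssncncn", "yyssyc"
Position 2: yyssyc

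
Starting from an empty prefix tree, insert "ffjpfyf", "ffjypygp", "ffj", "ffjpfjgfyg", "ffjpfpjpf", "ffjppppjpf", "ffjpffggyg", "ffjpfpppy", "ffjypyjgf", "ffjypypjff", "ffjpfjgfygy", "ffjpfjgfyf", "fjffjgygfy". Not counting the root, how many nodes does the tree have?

Trace insertions, counting only characters that open a new branch:
  "ffjpfyf" → 7 new (f, f, j, p, f, y, f)
  "ffjypygp" → prefix "ffj" already present; 5 new (y, p, y, g, p)
  "ffj" → prefix "ffj" already present; 0 new (none)
  "ffjpfjgfyg" → prefix "ffjpf" already present; 5 new (j, g, f, y, g)
  "ffjpfpjpf" → prefix "ffjpf" already present; 4 new (p, j, p, f)
  "ffjppppjpf" → prefix "ffjp" already present; 6 new (p, p, p, j, p, f)
  "ffjpffggyg" → prefix "ffjpf" already present; 5 new (f, g, g, y, g)
  "ffjpfpppy" → prefix "ffjpfp" already present; 3 new (p, p, y)
  "ffjypyjgf" → prefix "ffjypy" already present; 3 new (j, g, f)
  "ffjypypjff" → prefix "ffjypy" already present; 4 new (p, j, f, f)
  "ffjpfjgfygy" → prefix "ffjpfjgfyg" already present; 1 new (y)
  "ffjpfjgfyf" → prefix "ffjpfjgfy" already present; 1 new (f)
  "fjffjgygfy" → prefix "f" already present; 9 new (j, f, f, j, g, y, g, f, y)
Total nodes = 7 + 5 + 0 + 5 + 4 + 6 + 5 + 3 + 3 + 4 + 1 + 1 + 9 = 53

53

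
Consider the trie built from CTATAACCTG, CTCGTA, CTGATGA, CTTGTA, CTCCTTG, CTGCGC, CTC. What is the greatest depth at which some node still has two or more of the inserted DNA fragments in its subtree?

The deepest shared node is where two words last agree before diverging.
e.g. "CTC" and "CTCCTTG" share the prefix "CTC" of length 3; no pair shares a longer one.
Longest shared-prefix length: 3

3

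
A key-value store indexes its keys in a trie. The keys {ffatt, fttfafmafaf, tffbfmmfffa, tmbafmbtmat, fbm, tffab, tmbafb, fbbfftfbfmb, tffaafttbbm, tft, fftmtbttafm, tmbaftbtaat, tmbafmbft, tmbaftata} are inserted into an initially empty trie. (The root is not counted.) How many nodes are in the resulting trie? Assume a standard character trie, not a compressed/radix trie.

Trace insertions, counting only characters that open a new branch:
  "ffatt" → 5 new (f, f, a, t, t)
  "fttfafmafaf" → prefix "f" already present; 10 new (t, t, f, a, f, m, a, f, a, f)
  "tffbfmmfffa" → 11 new (t, f, f, b, f, m, m, f, f, f, a)
  "tmbafmbtmat" → prefix "t" already present; 10 new (m, b, a, f, m, b, t, m, a, t)
  "fbm" → prefix "f" already present; 2 new (b, m)
  "tffab" → prefix "tff" already present; 2 new (a, b)
  "tmbafb" → prefix "tmbaf" already present; 1 new (b)
  "fbbfftfbfmb" → prefix "fb" already present; 9 new (b, f, f, t, f, b, f, m, b)
  "tffaafttbbm" → prefix "tffa" already present; 7 new (a, f, t, t, b, b, m)
  "tft" → prefix "tf" already present; 1 new (t)
  "fftmtbttafm" → prefix "ff" already present; 9 new (t, m, t, b, t, t, a, f, m)
  "tmbaftbtaat" → prefix "tmbaf" already present; 6 new (t, b, t, a, a, t)
  "tmbafmbft" → prefix "tmbafmb" already present; 2 new (f, t)
  "tmbaftata" → prefix "tmbaft" already present; 3 new (a, t, a)
Total nodes = 5 + 10 + 11 + 10 + 2 + 2 + 1 + 9 + 7 + 1 + 9 + 6 + 2 + 3 = 78

78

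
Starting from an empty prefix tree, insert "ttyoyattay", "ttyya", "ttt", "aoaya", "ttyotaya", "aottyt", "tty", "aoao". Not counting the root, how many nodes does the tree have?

Count nodes per top-level branch (shared prefixes stored once):
  'a'-branch (aoao, aoaya, aottyt): 10 nodes
  't'-branch (ttt, tty, ttyotaya, ttyoyattay, ttyya): 17 nodes
Sum: 27

27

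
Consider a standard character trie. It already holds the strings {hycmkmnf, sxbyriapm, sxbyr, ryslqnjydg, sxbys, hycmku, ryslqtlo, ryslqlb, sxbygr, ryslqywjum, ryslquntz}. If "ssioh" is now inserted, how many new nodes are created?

"s" is already a path in the trie; the remaining "sioh" must be added.
So 5 − 1 = 4 new nodes.

4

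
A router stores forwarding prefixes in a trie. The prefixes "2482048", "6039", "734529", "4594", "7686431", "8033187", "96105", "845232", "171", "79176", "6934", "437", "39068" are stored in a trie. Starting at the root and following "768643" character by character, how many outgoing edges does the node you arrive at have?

Walk "768643" from the root, arriving at one node.
Distinct next characters after "768643": 1.
That node has 1 child edge.

1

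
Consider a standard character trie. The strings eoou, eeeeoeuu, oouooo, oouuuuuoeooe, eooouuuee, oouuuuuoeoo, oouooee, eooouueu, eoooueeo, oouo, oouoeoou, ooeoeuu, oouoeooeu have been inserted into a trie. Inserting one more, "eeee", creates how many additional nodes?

Every character of "eeee" already lies on an existing path (it is a prefix of some stored word).
No new nodes are needed: 0.

0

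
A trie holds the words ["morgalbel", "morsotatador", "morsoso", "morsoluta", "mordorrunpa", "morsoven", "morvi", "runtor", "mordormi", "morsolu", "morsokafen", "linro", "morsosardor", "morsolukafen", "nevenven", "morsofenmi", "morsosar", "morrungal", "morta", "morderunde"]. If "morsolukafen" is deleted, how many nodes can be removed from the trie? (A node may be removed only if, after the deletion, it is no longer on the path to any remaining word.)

5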